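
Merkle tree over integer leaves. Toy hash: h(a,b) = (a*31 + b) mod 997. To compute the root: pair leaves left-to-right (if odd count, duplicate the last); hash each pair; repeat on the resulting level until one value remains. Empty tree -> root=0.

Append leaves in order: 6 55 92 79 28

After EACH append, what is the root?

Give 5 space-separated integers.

Answer: 6 241 445 432 190

Derivation:
After append 6 (leaves=[6]):
  L0: [6]
  root=6
After append 55 (leaves=[6, 55]):
  L0: [6, 55]
  L1: h(6,55)=(6*31+55)%997=241 -> [241]
  root=241
After append 92 (leaves=[6, 55, 92]):
  L0: [6, 55, 92]
  L1: h(6,55)=(6*31+55)%997=241 h(92,92)=(92*31+92)%997=950 -> [241, 950]
  L2: h(241,950)=(241*31+950)%997=445 -> [445]
  root=445
After append 79 (leaves=[6, 55, 92, 79]):
  L0: [6, 55, 92, 79]
  L1: h(6,55)=(6*31+55)%997=241 h(92,79)=(92*31+79)%997=937 -> [241, 937]
  L2: h(241,937)=(241*31+937)%997=432 -> [432]
  root=432
After append 28 (leaves=[6, 55, 92, 79, 28]):
  L0: [6, 55, 92, 79, 28]
  L1: h(6,55)=(6*31+55)%997=241 h(92,79)=(92*31+79)%997=937 h(28,28)=(28*31+28)%997=896 -> [241, 937, 896]
  L2: h(241,937)=(241*31+937)%997=432 h(896,896)=(896*31+896)%997=756 -> [432, 756]
  L3: h(432,756)=(432*31+756)%997=190 -> [190]
  root=190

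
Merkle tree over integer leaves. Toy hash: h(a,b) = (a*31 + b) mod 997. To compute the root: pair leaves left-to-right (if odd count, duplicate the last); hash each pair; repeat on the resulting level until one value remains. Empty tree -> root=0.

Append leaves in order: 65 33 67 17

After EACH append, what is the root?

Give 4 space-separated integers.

Answer: 65 54 827 777

Derivation:
After append 65 (leaves=[65]):
  L0: [65]
  root=65
After append 33 (leaves=[65, 33]):
  L0: [65, 33]
  L1: h(65,33)=(65*31+33)%997=54 -> [54]
  root=54
After append 67 (leaves=[65, 33, 67]):
  L0: [65, 33, 67]
  L1: h(65,33)=(65*31+33)%997=54 h(67,67)=(67*31+67)%997=150 -> [54, 150]
  L2: h(54,150)=(54*31+150)%997=827 -> [827]
  root=827
After append 17 (leaves=[65, 33, 67, 17]):
  L0: [65, 33, 67, 17]
  L1: h(65,33)=(65*31+33)%997=54 h(67,17)=(67*31+17)%997=100 -> [54, 100]
  L2: h(54,100)=(54*31+100)%997=777 -> [777]
  root=777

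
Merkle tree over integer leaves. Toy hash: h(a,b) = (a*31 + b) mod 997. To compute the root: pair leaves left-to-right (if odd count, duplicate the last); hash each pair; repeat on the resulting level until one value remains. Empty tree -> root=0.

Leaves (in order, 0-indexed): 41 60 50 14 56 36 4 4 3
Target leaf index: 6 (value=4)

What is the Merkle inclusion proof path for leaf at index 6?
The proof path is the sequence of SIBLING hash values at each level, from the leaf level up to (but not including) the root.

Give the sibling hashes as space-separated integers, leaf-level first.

Answer: 4 775 951 598

Derivation:
L0 (leaves): [41, 60, 50, 14, 56, 36, 4, 4, 3], target index=6
L1: h(41,60)=(41*31+60)%997=334 [pair 0] h(50,14)=(50*31+14)%997=567 [pair 1] h(56,36)=(56*31+36)%997=775 [pair 2] h(4,4)=(4*31+4)%997=128 [pair 3] h(3,3)=(3*31+3)%997=96 [pair 4] -> [334, 567, 775, 128, 96]
  Sibling for proof at L0: 4
L2: h(334,567)=(334*31+567)%997=951 [pair 0] h(775,128)=(775*31+128)%997=225 [pair 1] h(96,96)=(96*31+96)%997=81 [pair 2] -> [951, 225, 81]
  Sibling for proof at L1: 775
L3: h(951,225)=(951*31+225)%997=793 [pair 0] h(81,81)=(81*31+81)%997=598 [pair 1] -> [793, 598]
  Sibling for proof at L2: 951
L4: h(793,598)=(793*31+598)%997=256 [pair 0] -> [256]
  Sibling for proof at L3: 598
Root: 256
Proof path (sibling hashes from leaf to root): [4, 775, 951, 598]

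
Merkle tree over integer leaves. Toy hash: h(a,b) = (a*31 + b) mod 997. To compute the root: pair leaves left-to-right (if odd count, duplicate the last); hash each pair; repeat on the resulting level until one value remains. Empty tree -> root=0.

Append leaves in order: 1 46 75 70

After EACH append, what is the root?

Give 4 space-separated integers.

After append 1 (leaves=[1]):
  L0: [1]
  root=1
After append 46 (leaves=[1, 46]):
  L0: [1, 46]
  L1: h(1,46)=(1*31+46)%997=77 -> [77]
  root=77
After append 75 (leaves=[1, 46, 75]):
  L0: [1, 46, 75]
  L1: h(1,46)=(1*31+46)%997=77 h(75,75)=(75*31+75)%997=406 -> [77, 406]
  L2: h(77,406)=(77*31+406)%997=799 -> [799]
  root=799
After append 70 (leaves=[1, 46, 75, 70]):
  L0: [1, 46, 75, 70]
  L1: h(1,46)=(1*31+46)%997=77 h(75,70)=(75*31+70)%997=401 -> [77, 401]
  L2: h(77,401)=(77*31+401)%997=794 -> [794]
  root=794

Answer: 1 77 799 794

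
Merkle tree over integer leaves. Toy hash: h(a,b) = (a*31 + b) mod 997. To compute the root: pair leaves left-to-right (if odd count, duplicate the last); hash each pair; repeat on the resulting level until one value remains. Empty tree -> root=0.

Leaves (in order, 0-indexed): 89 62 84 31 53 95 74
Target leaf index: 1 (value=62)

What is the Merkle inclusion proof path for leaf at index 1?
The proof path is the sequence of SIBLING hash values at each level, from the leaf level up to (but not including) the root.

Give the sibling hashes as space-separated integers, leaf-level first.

Answer: 89 641 414

Derivation:
L0 (leaves): [89, 62, 84, 31, 53, 95, 74], target index=1
L1: h(89,62)=(89*31+62)%997=827 [pair 0] h(84,31)=(84*31+31)%997=641 [pair 1] h(53,95)=(53*31+95)%997=741 [pair 2] h(74,74)=(74*31+74)%997=374 [pair 3] -> [827, 641, 741, 374]
  Sibling for proof at L0: 89
L2: h(827,641)=(827*31+641)%997=356 [pair 0] h(741,374)=(741*31+374)%997=414 [pair 1] -> [356, 414]
  Sibling for proof at L1: 641
L3: h(356,414)=(356*31+414)%997=483 [pair 0] -> [483]
  Sibling for proof at L2: 414
Root: 483
Proof path (sibling hashes from leaf to root): [89, 641, 414]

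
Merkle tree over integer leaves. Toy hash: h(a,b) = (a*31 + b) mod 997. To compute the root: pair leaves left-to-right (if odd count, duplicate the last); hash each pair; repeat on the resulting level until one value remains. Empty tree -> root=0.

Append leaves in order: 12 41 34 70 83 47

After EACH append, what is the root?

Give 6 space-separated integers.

After append 12 (leaves=[12]):
  L0: [12]
  root=12
After append 41 (leaves=[12, 41]):
  L0: [12, 41]
  L1: h(12,41)=(12*31+41)%997=413 -> [413]
  root=413
After append 34 (leaves=[12, 41, 34]):
  L0: [12, 41, 34]
  L1: h(12,41)=(12*31+41)%997=413 h(34,34)=(34*31+34)%997=91 -> [413, 91]
  L2: h(413,91)=(413*31+91)%997=930 -> [930]
  root=930
After append 70 (leaves=[12, 41, 34, 70]):
  L0: [12, 41, 34, 70]
  L1: h(12,41)=(12*31+41)%997=413 h(34,70)=(34*31+70)%997=127 -> [413, 127]
  L2: h(413,127)=(413*31+127)%997=966 -> [966]
  root=966
After append 83 (leaves=[12, 41, 34, 70, 83]):
  L0: [12, 41, 34, 70, 83]
  L1: h(12,41)=(12*31+41)%997=413 h(34,70)=(34*31+70)%997=127 h(83,83)=(83*31+83)%997=662 -> [413, 127, 662]
  L2: h(413,127)=(413*31+127)%997=966 h(662,662)=(662*31+662)%997=247 -> [966, 247]
  L3: h(966,247)=(966*31+247)%997=283 -> [283]
  root=283
After append 47 (leaves=[12, 41, 34, 70, 83, 47]):
  L0: [12, 41, 34, 70, 83, 47]
  L1: h(12,41)=(12*31+41)%997=413 h(34,70)=(34*31+70)%997=127 h(83,47)=(83*31+47)%997=626 -> [413, 127, 626]
  L2: h(413,127)=(413*31+127)%997=966 h(626,626)=(626*31+626)%997=92 -> [966, 92]
  L3: h(966,92)=(966*31+92)%997=128 -> [128]
  root=128

Answer: 12 413 930 966 283 128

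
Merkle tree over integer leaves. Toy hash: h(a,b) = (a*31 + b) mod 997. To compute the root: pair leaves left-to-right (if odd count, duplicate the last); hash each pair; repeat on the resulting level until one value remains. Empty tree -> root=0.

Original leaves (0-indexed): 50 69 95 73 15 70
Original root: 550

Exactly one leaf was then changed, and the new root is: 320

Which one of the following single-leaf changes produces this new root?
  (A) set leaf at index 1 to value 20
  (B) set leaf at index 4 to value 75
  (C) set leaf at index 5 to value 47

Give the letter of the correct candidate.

Original leaves: [50, 69, 95, 73, 15, 70]
Target new root: 320
Try each candidate change and compute the resulting root:
Candidate A: set leaf[1] = 20 -> leaves = [50, 20, 95, 73, 15, 70]
  L0: [50, 20, 95, 73, 15, 70]
  L1: h(50,20)=(50*31+20)%997=573 h(95,73)=(95*31+73)%997=27 h(15,70)=(15*31+70)%997=535 -> [573, 27, 535]
  L2: h(573,27)=(573*31+27)%997=841 h(535,535)=(535*31+535)%997=171 -> [841, 171]
  L3: h(841,171)=(841*31+171)%997=320 -> [320]
  root = 320 == target 320  ** MATCH **
Candidate B: set leaf[4] = 75 -> leaves = [50, 69, 95, 73, 75, 70]
  L0: [50, 69, 95, 73, 75, 70]
  L1: h(50,69)=(50*31+69)%997=622 h(95,73)=(95*31+73)%997=27 h(75,70)=(75*31+70)%997=401 -> [622, 27, 401]
  L2: h(622,27)=(622*31+27)%997=366 h(401,401)=(401*31+401)%997=868 -> [366, 868]
  L3: h(366,868)=(366*31+868)%997=250 -> [250]
  root = 250 != target 320
Candidate C: set leaf[5] = 47 -> leaves = [50, 69, 95, 73, 15, 47]
  L0: [50, 69, 95, 73, 15, 47]
  L1: h(50,69)=(50*31+69)%997=622 h(95,73)=(95*31+73)%997=27 h(15,47)=(15*31+47)%997=512 -> [622, 27, 512]
  L2: h(622,27)=(622*31+27)%997=366 h(512,512)=(512*31+512)%997=432 -> [366, 432]
  L3: h(366,432)=(366*31+432)%997=811 -> [811]
  root = 811 != target 320
Candidate A produces the target root.

Answer: A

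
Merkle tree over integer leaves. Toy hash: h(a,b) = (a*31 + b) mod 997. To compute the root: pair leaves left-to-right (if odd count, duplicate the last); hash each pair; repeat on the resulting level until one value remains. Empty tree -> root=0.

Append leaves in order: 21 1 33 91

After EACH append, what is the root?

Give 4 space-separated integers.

Answer: 21 652 331 389

Derivation:
After append 21 (leaves=[21]):
  L0: [21]
  root=21
After append 1 (leaves=[21, 1]):
  L0: [21, 1]
  L1: h(21,1)=(21*31+1)%997=652 -> [652]
  root=652
After append 33 (leaves=[21, 1, 33]):
  L0: [21, 1, 33]
  L1: h(21,1)=(21*31+1)%997=652 h(33,33)=(33*31+33)%997=59 -> [652, 59]
  L2: h(652,59)=(652*31+59)%997=331 -> [331]
  root=331
After append 91 (leaves=[21, 1, 33, 91]):
  L0: [21, 1, 33, 91]
  L1: h(21,1)=(21*31+1)%997=652 h(33,91)=(33*31+91)%997=117 -> [652, 117]
  L2: h(652,117)=(652*31+117)%997=389 -> [389]
  root=389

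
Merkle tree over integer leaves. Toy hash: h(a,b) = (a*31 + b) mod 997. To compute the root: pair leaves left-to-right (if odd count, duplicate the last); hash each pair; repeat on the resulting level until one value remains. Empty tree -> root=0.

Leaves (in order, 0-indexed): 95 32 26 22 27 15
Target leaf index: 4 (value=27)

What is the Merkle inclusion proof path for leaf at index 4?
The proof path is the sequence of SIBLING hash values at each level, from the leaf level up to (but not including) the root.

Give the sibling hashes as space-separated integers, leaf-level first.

L0 (leaves): [95, 32, 26, 22, 27, 15], target index=4
L1: h(95,32)=(95*31+32)%997=983 [pair 0] h(26,22)=(26*31+22)%997=828 [pair 1] h(27,15)=(27*31+15)%997=852 [pair 2] -> [983, 828, 852]
  Sibling for proof at L0: 15
L2: h(983,828)=(983*31+828)%997=394 [pair 0] h(852,852)=(852*31+852)%997=345 [pair 1] -> [394, 345]
  Sibling for proof at L1: 852
L3: h(394,345)=(394*31+345)%997=595 [pair 0] -> [595]
  Sibling for proof at L2: 394
Root: 595
Proof path (sibling hashes from leaf to root): [15, 852, 394]

Answer: 15 852 394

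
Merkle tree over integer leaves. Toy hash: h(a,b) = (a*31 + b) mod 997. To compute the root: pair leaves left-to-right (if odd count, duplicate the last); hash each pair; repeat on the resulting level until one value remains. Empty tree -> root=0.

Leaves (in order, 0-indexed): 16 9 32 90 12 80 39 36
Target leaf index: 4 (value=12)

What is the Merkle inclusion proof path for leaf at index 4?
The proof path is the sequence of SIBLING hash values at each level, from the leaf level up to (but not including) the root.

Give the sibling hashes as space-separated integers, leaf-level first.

Answer: 80 248 785

Derivation:
L0 (leaves): [16, 9, 32, 90, 12, 80, 39, 36], target index=4
L1: h(16,9)=(16*31+9)%997=505 [pair 0] h(32,90)=(32*31+90)%997=85 [pair 1] h(12,80)=(12*31+80)%997=452 [pair 2] h(39,36)=(39*31+36)%997=248 [pair 3] -> [505, 85, 452, 248]
  Sibling for proof at L0: 80
L2: h(505,85)=(505*31+85)%997=785 [pair 0] h(452,248)=(452*31+248)%997=302 [pair 1] -> [785, 302]
  Sibling for proof at L1: 248
L3: h(785,302)=(785*31+302)%997=709 [pair 0] -> [709]
  Sibling for proof at L2: 785
Root: 709
Proof path (sibling hashes from leaf to root): [80, 248, 785]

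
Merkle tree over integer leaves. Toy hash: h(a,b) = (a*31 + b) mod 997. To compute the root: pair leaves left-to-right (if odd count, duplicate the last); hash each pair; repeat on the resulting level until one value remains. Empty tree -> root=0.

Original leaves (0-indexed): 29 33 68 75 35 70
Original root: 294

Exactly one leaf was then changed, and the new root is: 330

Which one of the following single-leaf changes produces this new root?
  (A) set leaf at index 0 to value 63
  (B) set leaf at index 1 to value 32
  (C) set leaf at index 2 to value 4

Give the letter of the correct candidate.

Answer: B

Derivation:
Original leaves: [29, 33, 68, 75, 35, 70]
Target new root: 330
Try each candidate change and compute the resulting root:
Candidate A: set leaf[0] = 63 -> leaves = [63, 33, 68, 75, 35, 70]
  L0: [63, 33, 68, 75, 35, 70]
  L1: h(63,33)=(63*31+33)%997=989 h(68,75)=(68*31+75)%997=189 h(35,70)=(35*31+70)%997=158 -> [989, 189, 158]
  L2: h(989,189)=(989*31+189)%997=938 h(158,158)=(158*31+158)%997=71 -> [938, 71]
  L3: h(938,71)=(938*31+71)%997=236 -> [236]
  root = 236 != target 330
Candidate B: set leaf[1] = 32 -> leaves = [29, 32, 68, 75, 35, 70]
  L0: [29, 32, 68, 75, 35, 70]
  L1: h(29,32)=(29*31+32)%997=931 h(68,75)=(68*31+75)%997=189 h(35,70)=(35*31+70)%997=158 -> [931, 189, 158]
  L2: h(931,189)=(931*31+189)%997=137 h(158,158)=(158*31+158)%997=71 -> [137, 71]
  L3: h(137,71)=(137*31+71)%997=330 -> [330]
  root = 330 == target 330  ** MATCH **
Candidate C: set leaf[2] = 4 -> leaves = [29, 33, 4, 75, 35, 70]
  L0: [29, 33, 4, 75, 35, 70]
  L1: h(29,33)=(29*31+33)%997=932 h(4,75)=(4*31+75)%997=199 h(35,70)=(35*31+70)%997=158 -> [932, 199, 158]
  L2: h(932,199)=(932*31+199)%997=178 h(158,158)=(158*31+158)%997=71 -> [178, 71]
  L3: h(178,71)=(178*31+71)%997=604 -> [604]
  root = 604 != target 330
Candidate B produces the target root.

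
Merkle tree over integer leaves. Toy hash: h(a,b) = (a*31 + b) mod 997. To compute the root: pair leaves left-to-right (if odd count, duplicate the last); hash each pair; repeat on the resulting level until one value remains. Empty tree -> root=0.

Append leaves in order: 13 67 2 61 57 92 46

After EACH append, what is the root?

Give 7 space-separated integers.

Answer: 13 470 676 735 396 519 132

Derivation:
After append 13 (leaves=[13]):
  L0: [13]
  root=13
After append 67 (leaves=[13, 67]):
  L0: [13, 67]
  L1: h(13,67)=(13*31+67)%997=470 -> [470]
  root=470
After append 2 (leaves=[13, 67, 2]):
  L0: [13, 67, 2]
  L1: h(13,67)=(13*31+67)%997=470 h(2,2)=(2*31+2)%997=64 -> [470, 64]
  L2: h(470,64)=(470*31+64)%997=676 -> [676]
  root=676
After append 61 (leaves=[13, 67, 2, 61]):
  L0: [13, 67, 2, 61]
  L1: h(13,67)=(13*31+67)%997=470 h(2,61)=(2*31+61)%997=123 -> [470, 123]
  L2: h(470,123)=(470*31+123)%997=735 -> [735]
  root=735
After append 57 (leaves=[13, 67, 2, 61, 57]):
  L0: [13, 67, 2, 61, 57]
  L1: h(13,67)=(13*31+67)%997=470 h(2,61)=(2*31+61)%997=123 h(57,57)=(57*31+57)%997=827 -> [470, 123, 827]
  L2: h(470,123)=(470*31+123)%997=735 h(827,827)=(827*31+827)%997=542 -> [735, 542]
  L3: h(735,542)=(735*31+542)%997=396 -> [396]
  root=396
After append 92 (leaves=[13, 67, 2, 61, 57, 92]):
  L0: [13, 67, 2, 61, 57, 92]
  L1: h(13,67)=(13*31+67)%997=470 h(2,61)=(2*31+61)%997=123 h(57,92)=(57*31+92)%997=862 -> [470, 123, 862]
  L2: h(470,123)=(470*31+123)%997=735 h(862,862)=(862*31+862)%997=665 -> [735, 665]
  L3: h(735,665)=(735*31+665)%997=519 -> [519]
  root=519
After append 46 (leaves=[13, 67, 2, 61, 57, 92, 46]):
  L0: [13, 67, 2, 61, 57, 92, 46]
  L1: h(13,67)=(13*31+67)%997=470 h(2,61)=(2*31+61)%997=123 h(57,92)=(57*31+92)%997=862 h(46,46)=(46*31+46)%997=475 -> [470, 123, 862, 475]
  L2: h(470,123)=(470*31+123)%997=735 h(862,475)=(862*31+475)%997=278 -> [735, 278]
  L3: h(735,278)=(735*31+278)%997=132 -> [132]
  root=132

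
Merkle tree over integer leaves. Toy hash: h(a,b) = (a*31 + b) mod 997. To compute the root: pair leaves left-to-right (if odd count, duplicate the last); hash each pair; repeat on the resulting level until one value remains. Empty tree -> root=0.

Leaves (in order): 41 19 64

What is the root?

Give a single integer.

L0: [41, 19, 64]
L1: h(41,19)=(41*31+19)%997=293 h(64,64)=(64*31+64)%997=54 -> [293, 54]
L2: h(293,54)=(293*31+54)%997=164 -> [164]

Answer: 164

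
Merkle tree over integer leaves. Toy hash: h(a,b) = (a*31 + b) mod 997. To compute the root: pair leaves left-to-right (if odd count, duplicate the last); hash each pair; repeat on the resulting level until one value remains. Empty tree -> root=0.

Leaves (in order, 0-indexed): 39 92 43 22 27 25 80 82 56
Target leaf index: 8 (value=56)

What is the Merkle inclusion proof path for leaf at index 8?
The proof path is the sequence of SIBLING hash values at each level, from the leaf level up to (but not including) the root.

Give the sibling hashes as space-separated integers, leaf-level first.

Answer: 56 795 515 525

Derivation:
L0 (leaves): [39, 92, 43, 22, 27, 25, 80, 82, 56], target index=8
L1: h(39,92)=(39*31+92)%997=304 [pair 0] h(43,22)=(43*31+22)%997=358 [pair 1] h(27,25)=(27*31+25)%997=862 [pair 2] h(80,82)=(80*31+82)%997=568 [pair 3] h(56,56)=(56*31+56)%997=795 [pair 4] -> [304, 358, 862, 568, 795]
  Sibling for proof at L0: 56
L2: h(304,358)=(304*31+358)%997=809 [pair 0] h(862,568)=(862*31+568)%997=371 [pair 1] h(795,795)=(795*31+795)%997=515 [pair 2] -> [809, 371, 515]
  Sibling for proof at L1: 795
L3: h(809,371)=(809*31+371)%997=525 [pair 0] h(515,515)=(515*31+515)%997=528 [pair 1] -> [525, 528]
  Sibling for proof at L2: 515
L4: h(525,528)=(525*31+528)%997=851 [pair 0] -> [851]
  Sibling for proof at L3: 525
Root: 851
Proof path (sibling hashes from leaf to root): [56, 795, 515, 525]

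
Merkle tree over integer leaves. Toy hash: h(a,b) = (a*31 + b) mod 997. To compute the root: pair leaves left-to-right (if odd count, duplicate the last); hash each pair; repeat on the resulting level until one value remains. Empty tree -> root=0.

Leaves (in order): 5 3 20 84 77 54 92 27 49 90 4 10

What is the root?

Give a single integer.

Answer: 329

Derivation:
L0: [5, 3, 20, 84, 77, 54, 92, 27, 49, 90, 4, 10]
L1: h(5,3)=(5*31+3)%997=158 h(20,84)=(20*31+84)%997=704 h(77,54)=(77*31+54)%997=447 h(92,27)=(92*31+27)%997=885 h(49,90)=(49*31+90)%997=612 h(4,10)=(4*31+10)%997=134 -> [158, 704, 447, 885, 612, 134]
L2: h(158,704)=(158*31+704)%997=617 h(447,885)=(447*31+885)%997=784 h(612,134)=(612*31+134)%997=163 -> [617, 784, 163]
L3: h(617,784)=(617*31+784)%997=968 h(163,163)=(163*31+163)%997=231 -> [968, 231]
L4: h(968,231)=(968*31+231)%997=329 -> [329]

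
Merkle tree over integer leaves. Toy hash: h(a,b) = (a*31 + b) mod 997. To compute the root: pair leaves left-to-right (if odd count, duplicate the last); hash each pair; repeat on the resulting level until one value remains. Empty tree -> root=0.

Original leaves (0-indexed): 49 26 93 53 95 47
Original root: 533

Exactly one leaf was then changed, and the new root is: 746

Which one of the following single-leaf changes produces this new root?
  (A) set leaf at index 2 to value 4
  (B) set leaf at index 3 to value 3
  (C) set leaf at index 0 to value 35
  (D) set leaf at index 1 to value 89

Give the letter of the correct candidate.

Original leaves: [49, 26, 93, 53, 95, 47]
Target new root: 746
Try each candidate change and compute the resulting root:
Candidate A: set leaf[2] = 4 -> leaves = [49, 26, 4, 53, 95, 47]
  L0: [49, 26, 4, 53, 95, 47]
  L1: h(49,26)=(49*31+26)%997=548 h(4,53)=(4*31+53)%997=177 h(95,47)=(95*31+47)%997=1 -> [548, 177, 1]
  L2: h(548,177)=(548*31+177)%997=216 h(1,1)=(1*31+1)%997=32 -> [216, 32]
  L3: h(216,32)=(216*31+32)%997=746 -> [746]
  root = 746 == target 746  ** MATCH **
Candidate B: set leaf[3] = 3 -> leaves = [49, 26, 93, 3, 95, 47]
  L0: [49, 26, 93, 3, 95, 47]
  L1: h(49,26)=(49*31+26)%997=548 h(93,3)=(93*31+3)%997=892 h(95,47)=(95*31+47)%997=1 -> [548, 892, 1]
  L2: h(548,892)=(548*31+892)%997=931 h(1,1)=(1*31+1)%997=32 -> [931, 32]
  L3: h(931,32)=(931*31+32)%997=977 -> [977]
  root = 977 != target 746
Candidate C: set leaf[0] = 35 -> leaves = [35, 26, 93, 53, 95, 47]
  L0: [35, 26, 93, 53, 95, 47]
  L1: h(35,26)=(35*31+26)%997=114 h(93,53)=(93*31+53)%997=942 h(95,47)=(95*31+47)%997=1 -> [114, 942, 1]
  L2: h(114,942)=(114*31+942)%997=488 h(1,1)=(1*31+1)%997=32 -> [488, 32]
  L3: h(488,32)=(488*31+32)%997=205 -> [205]
  root = 205 != target 746
Candidate D: set leaf[1] = 89 -> leaves = [49, 89, 93, 53, 95, 47]
  L0: [49, 89, 93, 53, 95, 47]
  L1: h(49,89)=(49*31+89)%997=611 h(93,53)=(93*31+53)%997=942 h(95,47)=(95*31+47)%997=1 -> [611, 942, 1]
  L2: h(611,942)=(611*31+942)%997=940 h(1,1)=(1*31+1)%997=32 -> [940, 32]
  L3: h(940,32)=(940*31+32)%997=259 -> [259]
  root = 259 != target 746
Candidate A produces the target root.

Answer: A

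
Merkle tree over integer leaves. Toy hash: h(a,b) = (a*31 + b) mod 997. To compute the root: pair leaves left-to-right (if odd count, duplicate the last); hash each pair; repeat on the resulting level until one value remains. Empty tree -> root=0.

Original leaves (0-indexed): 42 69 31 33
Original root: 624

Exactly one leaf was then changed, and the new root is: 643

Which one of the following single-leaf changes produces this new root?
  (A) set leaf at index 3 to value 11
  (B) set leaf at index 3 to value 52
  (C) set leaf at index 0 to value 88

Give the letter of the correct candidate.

Answer: B

Derivation:
Original leaves: [42, 69, 31, 33]
Target new root: 643
Try each candidate change and compute the resulting root:
Candidate A: set leaf[3] = 11 -> leaves = [42, 69, 31, 11]
  L0: [42, 69, 31, 11]
  L1: h(42,69)=(42*31+69)%997=374 h(31,11)=(31*31+11)%997=972 -> [374, 972]
  L2: h(374,972)=(374*31+972)%997=602 -> [602]
  root = 602 != target 643
Candidate B: set leaf[3] = 52 -> leaves = [42, 69, 31, 52]
  L0: [42, 69, 31, 52]
  L1: h(42,69)=(42*31+69)%997=374 h(31,52)=(31*31+52)%997=16 -> [374, 16]
  L2: h(374,16)=(374*31+16)%997=643 -> [643]
  root = 643 == target 643  ** MATCH **
Candidate C: set leaf[0] = 88 -> leaves = [88, 69, 31, 33]
  L0: [88, 69, 31, 33]
  L1: h(88,69)=(88*31+69)%997=803 h(31,33)=(31*31+33)%997=994 -> [803, 994]
  L2: h(803,994)=(803*31+994)%997=962 -> [962]
  root = 962 != target 643
Candidate B produces the target root.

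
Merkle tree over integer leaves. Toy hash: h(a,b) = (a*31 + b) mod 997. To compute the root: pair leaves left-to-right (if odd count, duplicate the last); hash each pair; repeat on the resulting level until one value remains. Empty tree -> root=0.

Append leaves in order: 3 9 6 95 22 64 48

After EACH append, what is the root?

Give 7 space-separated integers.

Answer: 3 102 363 452 648 995 788

Derivation:
After append 3 (leaves=[3]):
  L0: [3]
  root=3
After append 9 (leaves=[3, 9]):
  L0: [3, 9]
  L1: h(3,9)=(3*31+9)%997=102 -> [102]
  root=102
After append 6 (leaves=[3, 9, 6]):
  L0: [3, 9, 6]
  L1: h(3,9)=(3*31+9)%997=102 h(6,6)=(6*31+6)%997=192 -> [102, 192]
  L2: h(102,192)=(102*31+192)%997=363 -> [363]
  root=363
After append 95 (leaves=[3, 9, 6, 95]):
  L0: [3, 9, 6, 95]
  L1: h(3,9)=(3*31+9)%997=102 h(6,95)=(6*31+95)%997=281 -> [102, 281]
  L2: h(102,281)=(102*31+281)%997=452 -> [452]
  root=452
After append 22 (leaves=[3, 9, 6, 95, 22]):
  L0: [3, 9, 6, 95, 22]
  L1: h(3,9)=(3*31+9)%997=102 h(6,95)=(6*31+95)%997=281 h(22,22)=(22*31+22)%997=704 -> [102, 281, 704]
  L2: h(102,281)=(102*31+281)%997=452 h(704,704)=(704*31+704)%997=594 -> [452, 594]
  L3: h(452,594)=(452*31+594)%997=648 -> [648]
  root=648
After append 64 (leaves=[3, 9, 6, 95, 22, 64]):
  L0: [3, 9, 6, 95, 22, 64]
  L1: h(3,9)=(3*31+9)%997=102 h(6,95)=(6*31+95)%997=281 h(22,64)=(22*31+64)%997=746 -> [102, 281, 746]
  L2: h(102,281)=(102*31+281)%997=452 h(746,746)=(746*31+746)%997=941 -> [452, 941]
  L3: h(452,941)=(452*31+941)%997=995 -> [995]
  root=995
After append 48 (leaves=[3, 9, 6, 95, 22, 64, 48]):
  L0: [3, 9, 6, 95, 22, 64, 48]
  L1: h(3,9)=(3*31+9)%997=102 h(6,95)=(6*31+95)%997=281 h(22,64)=(22*31+64)%997=746 h(48,48)=(48*31+48)%997=539 -> [102, 281, 746, 539]
  L2: h(102,281)=(102*31+281)%997=452 h(746,539)=(746*31+539)%997=734 -> [452, 734]
  L3: h(452,734)=(452*31+734)%997=788 -> [788]
  root=788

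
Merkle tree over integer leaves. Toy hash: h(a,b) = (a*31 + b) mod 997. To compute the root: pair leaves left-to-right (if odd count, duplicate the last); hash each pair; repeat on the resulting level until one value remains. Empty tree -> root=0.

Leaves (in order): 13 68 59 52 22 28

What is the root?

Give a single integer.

Answer: 267

Derivation:
L0: [13, 68, 59, 52, 22, 28]
L1: h(13,68)=(13*31+68)%997=471 h(59,52)=(59*31+52)%997=884 h(22,28)=(22*31+28)%997=710 -> [471, 884, 710]
L2: h(471,884)=(471*31+884)%997=530 h(710,710)=(710*31+710)%997=786 -> [530, 786]
L3: h(530,786)=(530*31+786)%997=267 -> [267]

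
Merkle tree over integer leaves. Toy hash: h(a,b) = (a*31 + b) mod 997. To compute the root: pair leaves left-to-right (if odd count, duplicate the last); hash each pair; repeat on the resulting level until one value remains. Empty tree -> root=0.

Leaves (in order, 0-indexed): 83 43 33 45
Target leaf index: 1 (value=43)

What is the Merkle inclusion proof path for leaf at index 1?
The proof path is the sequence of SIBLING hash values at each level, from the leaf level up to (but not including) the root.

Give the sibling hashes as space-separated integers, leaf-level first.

Answer: 83 71

Derivation:
L0 (leaves): [83, 43, 33, 45], target index=1
L1: h(83,43)=(83*31+43)%997=622 [pair 0] h(33,45)=(33*31+45)%997=71 [pair 1] -> [622, 71]
  Sibling for proof at L0: 83
L2: h(622,71)=(622*31+71)%997=410 [pair 0] -> [410]
  Sibling for proof at L1: 71
Root: 410
Proof path (sibling hashes from leaf to root): [83, 71]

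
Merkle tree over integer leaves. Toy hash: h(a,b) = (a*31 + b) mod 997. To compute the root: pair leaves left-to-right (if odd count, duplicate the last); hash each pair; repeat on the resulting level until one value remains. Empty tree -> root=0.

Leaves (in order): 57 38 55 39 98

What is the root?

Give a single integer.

Answer: 703

Derivation:
L0: [57, 38, 55, 39, 98]
L1: h(57,38)=(57*31+38)%997=808 h(55,39)=(55*31+39)%997=747 h(98,98)=(98*31+98)%997=145 -> [808, 747, 145]
L2: h(808,747)=(808*31+747)%997=870 h(145,145)=(145*31+145)%997=652 -> [870, 652]
L3: h(870,652)=(870*31+652)%997=703 -> [703]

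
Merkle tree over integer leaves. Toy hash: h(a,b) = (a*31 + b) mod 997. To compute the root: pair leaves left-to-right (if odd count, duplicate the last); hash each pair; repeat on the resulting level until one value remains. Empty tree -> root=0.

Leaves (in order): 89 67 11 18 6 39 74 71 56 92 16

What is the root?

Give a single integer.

L0: [89, 67, 11, 18, 6, 39, 74, 71, 56, 92, 16]
L1: h(89,67)=(89*31+67)%997=832 h(11,18)=(11*31+18)%997=359 h(6,39)=(6*31+39)%997=225 h(74,71)=(74*31+71)%997=371 h(56,92)=(56*31+92)%997=831 h(16,16)=(16*31+16)%997=512 -> [832, 359, 225, 371, 831, 512]
L2: h(832,359)=(832*31+359)%997=229 h(225,371)=(225*31+371)%997=367 h(831,512)=(831*31+512)%997=351 -> [229, 367, 351]
L3: h(229,367)=(229*31+367)%997=487 h(351,351)=(351*31+351)%997=265 -> [487, 265]
L4: h(487,265)=(487*31+265)%997=407 -> [407]

Answer: 407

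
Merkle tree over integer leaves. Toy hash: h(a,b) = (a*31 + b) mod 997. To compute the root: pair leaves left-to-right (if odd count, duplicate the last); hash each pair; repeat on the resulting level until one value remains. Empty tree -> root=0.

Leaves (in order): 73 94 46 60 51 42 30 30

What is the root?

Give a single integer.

L0: [73, 94, 46, 60, 51, 42, 30, 30]
L1: h(73,94)=(73*31+94)%997=363 h(46,60)=(46*31+60)%997=489 h(51,42)=(51*31+42)%997=626 h(30,30)=(30*31+30)%997=960 -> [363, 489, 626, 960]
L2: h(363,489)=(363*31+489)%997=775 h(626,960)=(626*31+960)%997=426 -> [775, 426]
L3: h(775,426)=(775*31+426)%997=523 -> [523]

Answer: 523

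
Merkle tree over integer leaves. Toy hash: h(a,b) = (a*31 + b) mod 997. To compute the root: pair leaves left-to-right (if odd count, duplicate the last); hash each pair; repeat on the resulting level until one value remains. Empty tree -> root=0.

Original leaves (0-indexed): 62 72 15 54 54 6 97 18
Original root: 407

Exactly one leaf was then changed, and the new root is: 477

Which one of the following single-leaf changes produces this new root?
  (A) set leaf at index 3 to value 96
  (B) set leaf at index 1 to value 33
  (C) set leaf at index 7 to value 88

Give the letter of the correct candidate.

Answer: C

Derivation:
Original leaves: [62, 72, 15, 54, 54, 6, 97, 18]
Target new root: 477
Try each candidate change and compute the resulting root:
Candidate A: set leaf[3] = 96 -> leaves = [62, 72, 15, 96, 54, 6, 97, 18]
  L0: [62, 72, 15, 96, 54, 6, 97, 18]
  L1: h(62,72)=(62*31+72)%997=0 h(15,96)=(15*31+96)%997=561 h(54,6)=(54*31+6)%997=683 h(97,18)=(97*31+18)%997=34 -> [0, 561, 683, 34]
  L2: h(0,561)=(0*31+561)%997=561 h(683,34)=(683*31+34)%997=270 -> [561, 270]
  L3: h(561,270)=(561*31+270)%997=712 -> [712]
  root = 712 != target 477
Candidate B: set leaf[1] = 33 -> leaves = [62, 33, 15, 54, 54, 6, 97, 18]
  L0: [62, 33, 15, 54, 54, 6, 97, 18]
  L1: h(62,33)=(62*31+33)%997=958 h(15,54)=(15*31+54)%997=519 h(54,6)=(54*31+6)%997=683 h(97,18)=(97*31+18)%997=34 -> [958, 519, 683, 34]
  L2: h(958,519)=(958*31+519)%997=307 h(683,34)=(683*31+34)%997=270 -> [307, 270]
  L3: h(307,270)=(307*31+270)%997=814 -> [814]
  root = 814 != target 477
Candidate C: set leaf[7] = 88 -> leaves = [62, 72, 15, 54, 54, 6, 97, 88]
  L0: [62, 72, 15, 54, 54, 6, 97, 88]
  L1: h(62,72)=(62*31+72)%997=0 h(15,54)=(15*31+54)%997=519 h(54,6)=(54*31+6)%997=683 h(97,88)=(97*31+88)%997=104 -> [0, 519, 683, 104]
  L2: h(0,519)=(0*31+519)%997=519 h(683,104)=(683*31+104)%997=340 -> [519, 340]
  L3: h(519,340)=(519*31+340)%997=477 -> [477]
  root = 477 == target 477  ** MATCH **
Candidate C produces the target root.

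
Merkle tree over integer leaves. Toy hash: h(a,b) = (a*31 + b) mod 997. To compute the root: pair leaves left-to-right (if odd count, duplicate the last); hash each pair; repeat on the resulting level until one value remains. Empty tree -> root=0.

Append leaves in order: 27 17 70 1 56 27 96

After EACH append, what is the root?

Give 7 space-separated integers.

Answer: 27 854 798 729 183 252 564

Derivation:
After append 27 (leaves=[27]):
  L0: [27]
  root=27
After append 17 (leaves=[27, 17]):
  L0: [27, 17]
  L1: h(27,17)=(27*31+17)%997=854 -> [854]
  root=854
After append 70 (leaves=[27, 17, 70]):
  L0: [27, 17, 70]
  L1: h(27,17)=(27*31+17)%997=854 h(70,70)=(70*31+70)%997=246 -> [854, 246]
  L2: h(854,246)=(854*31+246)%997=798 -> [798]
  root=798
After append 1 (leaves=[27, 17, 70, 1]):
  L0: [27, 17, 70, 1]
  L1: h(27,17)=(27*31+17)%997=854 h(70,1)=(70*31+1)%997=177 -> [854, 177]
  L2: h(854,177)=(854*31+177)%997=729 -> [729]
  root=729
After append 56 (leaves=[27, 17, 70, 1, 56]):
  L0: [27, 17, 70, 1, 56]
  L1: h(27,17)=(27*31+17)%997=854 h(70,1)=(70*31+1)%997=177 h(56,56)=(56*31+56)%997=795 -> [854, 177, 795]
  L2: h(854,177)=(854*31+177)%997=729 h(795,795)=(795*31+795)%997=515 -> [729, 515]
  L3: h(729,515)=(729*31+515)%997=183 -> [183]
  root=183
After append 27 (leaves=[27, 17, 70, 1, 56, 27]):
  L0: [27, 17, 70, 1, 56, 27]
  L1: h(27,17)=(27*31+17)%997=854 h(70,1)=(70*31+1)%997=177 h(56,27)=(56*31+27)%997=766 -> [854, 177, 766]
  L2: h(854,177)=(854*31+177)%997=729 h(766,766)=(766*31+766)%997=584 -> [729, 584]
  L3: h(729,584)=(729*31+584)%997=252 -> [252]
  root=252
After append 96 (leaves=[27, 17, 70, 1, 56, 27, 96]):
  L0: [27, 17, 70, 1, 56, 27, 96]
  L1: h(27,17)=(27*31+17)%997=854 h(70,1)=(70*31+1)%997=177 h(56,27)=(56*31+27)%997=766 h(96,96)=(96*31+96)%997=81 -> [854, 177, 766, 81]
  L2: h(854,177)=(854*31+177)%997=729 h(766,81)=(766*31+81)%997=896 -> [729, 896]
  L3: h(729,896)=(729*31+896)%997=564 -> [564]
  root=564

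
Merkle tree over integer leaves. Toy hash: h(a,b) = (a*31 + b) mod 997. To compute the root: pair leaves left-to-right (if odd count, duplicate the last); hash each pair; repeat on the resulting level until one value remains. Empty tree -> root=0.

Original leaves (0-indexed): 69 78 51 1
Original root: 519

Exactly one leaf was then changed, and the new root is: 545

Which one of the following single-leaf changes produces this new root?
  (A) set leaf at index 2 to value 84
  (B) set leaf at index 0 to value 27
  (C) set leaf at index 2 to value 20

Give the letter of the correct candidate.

Original leaves: [69, 78, 51, 1]
Target new root: 545
Try each candidate change and compute the resulting root:
Candidate A: set leaf[2] = 84 -> leaves = [69, 78, 84, 1]
  L0: [69, 78, 84, 1]
  L1: h(69,78)=(69*31+78)%997=223 h(84,1)=(84*31+1)%997=611 -> [223, 611]
  L2: h(223,611)=(223*31+611)%997=545 -> [545]
  root = 545 == target 545  ** MATCH **
Candidate B: set leaf[0] = 27 -> leaves = [27, 78, 51, 1]
  L0: [27, 78, 51, 1]
  L1: h(27,78)=(27*31+78)%997=915 h(51,1)=(51*31+1)%997=585 -> [915, 585]
  L2: h(915,585)=(915*31+585)%997=37 -> [37]
  root = 37 != target 545
Candidate C: set leaf[2] = 20 -> leaves = [69, 78, 20, 1]
  L0: [69, 78, 20, 1]
  L1: h(69,78)=(69*31+78)%997=223 h(20,1)=(20*31+1)%997=621 -> [223, 621]
  L2: h(223,621)=(223*31+621)%997=555 -> [555]
  root = 555 != target 545
Candidate A produces the target root.

Answer: A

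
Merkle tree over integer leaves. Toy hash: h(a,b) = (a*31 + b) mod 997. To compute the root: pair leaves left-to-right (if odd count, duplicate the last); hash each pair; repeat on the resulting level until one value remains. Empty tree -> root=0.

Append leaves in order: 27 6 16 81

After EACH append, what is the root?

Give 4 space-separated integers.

After append 27 (leaves=[27]):
  L0: [27]
  root=27
After append 6 (leaves=[27, 6]):
  L0: [27, 6]
  L1: h(27,6)=(27*31+6)%997=843 -> [843]
  root=843
After append 16 (leaves=[27, 6, 16]):
  L0: [27, 6, 16]
  L1: h(27,6)=(27*31+6)%997=843 h(16,16)=(16*31+16)%997=512 -> [843, 512]
  L2: h(843,512)=(843*31+512)%997=723 -> [723]
  root=723
After append 81 (leaves=[27, 6, 16, 81]):
  L0: [27, 6, 16, 81]
  L1: h(27,6)=(27*31+6)%997=843 h(16,81)=(16*31+81)%997=577 -> [843, 577]
  L2: h(843,577)=(843*31+577)%997=788 -> [788]
  root=788

Answer: 27 843 723 788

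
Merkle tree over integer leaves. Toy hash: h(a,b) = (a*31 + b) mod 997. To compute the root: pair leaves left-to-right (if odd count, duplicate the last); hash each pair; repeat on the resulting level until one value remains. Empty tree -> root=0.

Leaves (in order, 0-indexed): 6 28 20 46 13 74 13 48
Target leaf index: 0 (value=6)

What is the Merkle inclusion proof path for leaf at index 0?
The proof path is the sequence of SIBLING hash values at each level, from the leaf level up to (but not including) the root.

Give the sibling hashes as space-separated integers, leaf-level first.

Answer: 28 666 283

Derivation:
L0 (leaves): [6, 28, 20, 46, 13, 74, 13, 48], target index=0
L1: h(6,28)=(6*31+28)%997=214 [pair 0] h(20,46)=(20*31+46)%997=666 [pair 1] h(13,74)=(13*31+74)%997=477 [pair 2] h(13,48)=(13*31+48)%997=451 [pair 3] -> [214, 666, 477, 451]
  Sibling for proof at L0: 28
L2: h(214,666)=(214*31+666)%997=321 [pair 0] h(477,451)=(477*31+451)%997=283 [pair 1] -> [321, 283]
  Sibling for proof at L1: 666
L3: h(321,283)=(321*31+283)%997=264 [pair 0] -> [264]
  Sibling for proof at L2: 283
Root: 264
Proof path (sibling hashes from leaf to root): [28, 666, 283]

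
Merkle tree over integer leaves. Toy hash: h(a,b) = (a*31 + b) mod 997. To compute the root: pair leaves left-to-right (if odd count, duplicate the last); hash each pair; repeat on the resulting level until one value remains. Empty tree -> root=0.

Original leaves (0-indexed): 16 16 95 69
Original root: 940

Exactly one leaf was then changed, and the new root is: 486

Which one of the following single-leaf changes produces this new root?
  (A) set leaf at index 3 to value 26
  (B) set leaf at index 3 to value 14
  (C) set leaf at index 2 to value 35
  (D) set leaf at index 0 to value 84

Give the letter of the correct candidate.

Answer: D

Derivation:
Original leaves: [16, 16, 95, 69]
Target new root: 486
Try each candidate change and compute the resulting root:
Candidate A: set leaf[3] = 26 -> leaves = [16, 16, 95, 26]
  L0: [16, 16, 95, 26]
  L1: h(16,16)=(16*31+16)%997=512 h(95,26)=(95*31+26)%997=977 -> [512, 977]
  L2: h(512,977)=(512*31+977)%997=897 -> [897]
  root = 897 != target 486
Candidate B: set leaf[3] = 14 -> leaves = [16, 16, 95, 14]
  L0: [16, 16, 95, 14]
  L1: h(16,16)=(16*31+16)%997=512 h(95,14)=(95*31+14)%997=965 -> [512, 965]
  L2: h(512,965)=(512*31+965)%997=885 -> [885]
  root = 885 != target 486
Candidate C: set leaf[2] = 35 -> leaves = [16, 16, 35, 69]
  L0: [16, 16, 35, 69]
  L1: h(16,16)=(16*31+16)%997=512 h(35,69)=(35*31+69)%997=157 -> [512, 157]
  L2: h(512,157)=(512*31+157)%997=77 -> [77]
  root = 77 != target 486
Candidate D: set leaf[0] = 84 -> leaves = [84, 16, 95, 69]
  L0: [84, 16, 95, 69]
  L1: h(84,16)=(84*31+16)%997=626 h(95,69)=(95*31+69)%997=23 -> [626, 23]
  L2: h(626,23)=(626*31+23)%997=486 -> [486]
  root = 486 == target 486  ** MATCH **
Candidate D produces the target root.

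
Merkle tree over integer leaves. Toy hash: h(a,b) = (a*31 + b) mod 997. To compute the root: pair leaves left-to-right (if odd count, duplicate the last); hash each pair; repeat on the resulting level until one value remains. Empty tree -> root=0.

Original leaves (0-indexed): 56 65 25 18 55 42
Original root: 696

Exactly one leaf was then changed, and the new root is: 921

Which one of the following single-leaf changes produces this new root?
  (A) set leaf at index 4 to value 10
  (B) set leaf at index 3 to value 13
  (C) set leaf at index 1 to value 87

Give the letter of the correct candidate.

Original leaves: [56, 65, 25, 18, 55, 42]
Target new root: 921
Try each candidate change and compute the resulting root:
Candidate A: set leaf[4] = 10 -> leaves = [56, 65, 25, 18, 10, 42]
  L0: [56, 65, 25, 18, 10, 42]
  L1: h(56,65)=(56*31+65)%997=804 h(25,18)=(25*31+18)%997=793 h(10,42)=(10*31+42)%997=352 -> [804, 793, 352]
  L2: h(804,793)=(804*31+793)%997=792 h(352,352)=(352*31+352)%997=297 -> [792, 297]
  L3: h(792,297)=(792*31+297)%997=921 -> [921]
  root = 921 == target 921  ** MATCH **
Candidate B: set leaf[3] = 13 -> leaves = [56, 65, 25, 13, 55, 42]
  L0: [56, 65, 25, 13, 55, 42]
  L1: h(56,65)=(56*31+65)%997=804 h(25,13)=(25*31+13)%997=788 h(55,42)=(55*31+42)%997=750 -> [804, 788, 750]
  L2: h(804,788)=(804*31+788)%997=787 h(750,750)=(750*31+750)%997=72 -> [787, 72]
  L3: h(787,72)=(787*31+72)%997=541 -> [541]
  root = 541 != target 921
Candidate C: set leaf[1] = 87 -> leaves = [56, 87, 25, 18, 55, 42]
  L0: [56, 87, 25, 18, 55, 42]
  L1: h(56,87)=(56*31+87)%997=826 h(25,18)=(25*31+18)%997=793 h(55,42)=(55*31+42)%997=750 -> [826, 793, 750]
  L2: h(826,793)=(826*31+793)%997=477 h(750,750)=(750*31+750)%997=72 -> [477, 72]
  L3: h(477,72)=(477*31+72)%997=901 -> [901]
  root = 901 != target 921
Candidate A produces the target root.

Answer: A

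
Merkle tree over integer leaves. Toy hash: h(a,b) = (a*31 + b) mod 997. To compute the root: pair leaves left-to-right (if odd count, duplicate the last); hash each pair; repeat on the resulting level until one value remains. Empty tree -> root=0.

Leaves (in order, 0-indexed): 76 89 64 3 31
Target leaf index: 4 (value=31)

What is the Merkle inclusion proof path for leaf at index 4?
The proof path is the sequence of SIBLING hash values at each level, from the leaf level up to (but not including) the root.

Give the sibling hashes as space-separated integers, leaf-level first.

L0 (leaves): [76, 89, 64, 3, 31], target index=4
L1: h(76,89)=(76*31+89)%997=451 [pair 0] h(64,3)=(64*31+3)%997=990 [pair 1] h(31,31)=(31*31+31)%997=992 [pair 2] -> [451, 990, 992]
  Sibling for proof at L0: 31
L2: h(451,990)=(451*31+990)%997=16 [pair 0] h(992,992)=(992*31+992)%997=837 [pair 1] -> [16, 837]
  Sibling for proof at L1: 992
L3: h(16,837)=(16*31+837)%997=336 [pair 0] -> [336]
  Sibling for proof at L2: 16
Root: 336
Proof path (sibling hashes from leaf to root): [31, 992, 16]

Answer: 31 992 16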